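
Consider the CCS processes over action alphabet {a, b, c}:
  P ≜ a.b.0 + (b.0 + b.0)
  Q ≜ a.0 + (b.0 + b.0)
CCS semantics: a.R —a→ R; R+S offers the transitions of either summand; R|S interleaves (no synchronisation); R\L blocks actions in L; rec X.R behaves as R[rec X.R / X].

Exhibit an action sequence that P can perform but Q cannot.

ab

Reachable graph of P (3 states):
  m0 = a.b.0 + (b.0 + b.0) | —a→ m1, —b→ m2
  m1 = b.0 | —b→ m2
  m2 = 0 | stopped
Reachable graph of Q (2 states):
  n0 = a.0 + (b.0 + b.0) | —a→ n1, —b→ n1
  n1 = 0 | stopped
Run σ = ⟨ab⟩ on P: start {m0}
  step 1 (a): {m1}
  step 2 (b): {m2}
  P completes σ.
Run σ = ⟨ab⟩ on Q: start {n0}
  step 1 (a): {n1}
  step 2 (b): ∅  — Q cannot continue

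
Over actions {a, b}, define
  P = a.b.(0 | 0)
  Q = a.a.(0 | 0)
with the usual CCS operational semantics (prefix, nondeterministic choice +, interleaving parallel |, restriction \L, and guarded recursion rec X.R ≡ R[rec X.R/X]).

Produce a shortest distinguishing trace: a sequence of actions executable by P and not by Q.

LTS(P): 3 reachable states
  u0 = a.b.(0 | 0) | —a→ u1
  u1 = b.(0 | 0) | —b→ u2
  u2 = 0 | 0 | stopped
LTS(Q): 3 reachable states
  v0 = a.a.(0 | 0) | —a→ v1
  v1 = a.(0 | 0) | —a→ v2
  v2 = 0 | 0 | stopped
Executing ab from P (initial set {u0}):
  [1] a ⇒ {u1}
  [2] b ⇒ {u2}
  P completes σ.
Executing ab from Q (initial set {v0}):
  [1] a ⇒ {v1}
  [2] b ⇒ no successor for Q

ab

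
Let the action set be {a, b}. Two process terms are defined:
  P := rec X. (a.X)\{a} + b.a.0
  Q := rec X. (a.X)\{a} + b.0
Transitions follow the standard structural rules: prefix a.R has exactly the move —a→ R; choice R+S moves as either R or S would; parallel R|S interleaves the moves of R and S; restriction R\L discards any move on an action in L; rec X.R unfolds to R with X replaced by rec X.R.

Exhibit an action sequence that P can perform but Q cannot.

ba

P's transition system — 3 states:
  u0 = rec X. (a.X)\{a} + b.a.0 has moves --b--▸ u1
  u1 = a.0 has moves --a--▸ u2
  u2 = 0 has moves ·
Q's transition system — 2 states:
  v0 = rec X. (a.X)\{a} + b.0 has moves --b--▸ v1
  v1 = 0 has moves ·
Run σ = ⟨ba⟩ on P: start {u0}
  after b @ step 1: {u1}
  after a @ step 2: {u2}
  — P admits the full trace.
Run σ = ⟨ba⟩ on Q: start {v0}
  after b @ step 1: {v1}
  after a @ step 2: ∅ (Q stuck)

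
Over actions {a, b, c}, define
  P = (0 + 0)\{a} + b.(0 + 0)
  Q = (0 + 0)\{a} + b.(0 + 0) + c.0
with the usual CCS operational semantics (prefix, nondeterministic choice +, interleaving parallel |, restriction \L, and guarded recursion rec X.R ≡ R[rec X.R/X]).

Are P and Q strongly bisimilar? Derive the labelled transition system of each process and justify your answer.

NO

P's transition system — 2 states:
  m0 = (0 + 0)\{a} + b.(0 + 0) | ··b··> m1
  m1 = 0 + 0 | deadlocked
Q's transition system — 3 states:
  n0 = (0 + 0)\{a} + b.(0 + 0) + c.0 | ··b··> n1, ··c··> n2
  n1 = 0 + 0 | deadlocked
  n2 = 0 | deadlocked
Coarsest stable partition (strong bisimilarity classes):
  B0 = {m0}
  B1 = {m1, n1, n2}
  B2 = {n0}
m0 ∈ B0, n0 ∈ B2 → different blocks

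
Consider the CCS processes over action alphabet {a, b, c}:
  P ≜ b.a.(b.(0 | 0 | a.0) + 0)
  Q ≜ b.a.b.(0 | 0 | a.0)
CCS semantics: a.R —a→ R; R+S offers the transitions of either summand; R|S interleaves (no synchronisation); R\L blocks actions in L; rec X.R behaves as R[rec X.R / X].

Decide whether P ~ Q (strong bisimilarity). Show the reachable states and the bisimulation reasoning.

bisimilar

P's transition system — 5 states:
  m0 = b.a.(b.(0 | 0 | a.0) + 0) ⊢ --b--▸ m1
  m1 = a.(b.(0 | 0 | a.0) + 0) ⊢ --a--▸ m2
  m2 = b.(0 | 0 | a.0) + 0 ⊢ --b--▸ m3
  m3 = 0 | 0 | a.0 ⊢ --a--▸ m4
  m4 = 0 | 0 | 0 ⊢ ·
Q's transition system — 5 states:
  n0 = b.a.b.(0 | 0 | a.0) ⊢ --b--▸ n1
  n1 = a.b.(0 | 0 | a.0) ⊢ --a--▸ n2
  n2 = b.(0 | 0 | a.0) ⊢ --b--▸ n3
  n3 = 0 | 0 | a.0 ⊢ --a--▸ n4
  n4 = 0 | 0 | 0 ⊢ ·
Coarsest stable partition (strong bisimilarity classes):
  B0 = {m0, n0}
  B1 = {m1, n1}
  B2 = {m2, n2}
  B3 = {m3, n3}
  B4 = {m4, n4}
m0 ∈ B0, n0 ∈ B0 → same block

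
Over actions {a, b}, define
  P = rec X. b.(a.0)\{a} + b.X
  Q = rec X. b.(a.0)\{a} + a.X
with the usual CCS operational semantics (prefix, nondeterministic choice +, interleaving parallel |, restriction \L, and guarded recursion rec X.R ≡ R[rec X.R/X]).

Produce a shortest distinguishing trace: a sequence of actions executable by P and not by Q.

bb

Reachable graph of P (2 states):
  s0 = rec X. b.(a.0)\{a} + b.X ⊢ =b=> s0, =b=> s1
  s1 = (a.0)\{a} ⊢ ·
Reachable graph of Q (2 states):
  t0 = rec X. b.(a.0)\{a} + a.X ⊢ =a=> t0, =b=> t1
  t1 = (a.0)\{a} ⊢ ·
Trace ⟨bb⟩ through P, begin at {s0}:
  step 1 (b): {s0, s1}
  step 2 (b): {s0, s1}
  — P admits the full trace.
Trace ⟨bb⟩ through Q, begin at {t0}:
  step 1 (b): {t1}
  step 2 (b): no successor for Q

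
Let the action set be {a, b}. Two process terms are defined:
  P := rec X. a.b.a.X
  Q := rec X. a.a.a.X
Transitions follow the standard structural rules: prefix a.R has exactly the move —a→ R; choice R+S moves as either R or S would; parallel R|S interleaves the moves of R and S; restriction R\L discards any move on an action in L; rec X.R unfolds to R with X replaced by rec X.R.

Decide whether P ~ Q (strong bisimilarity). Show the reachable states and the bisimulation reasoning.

NO

Reachable graph of P (3 states):
  u0 = rec X. a.b.a.X ⊢ —a→ u1
  u1 = b.a.(rec X. a.b.a.X) ⊢ —b→ u2
  u2 = a.(rec X. a.b.a.X) ⊢ —a→ u0
Reachable graph of Q (3 states):
  v0 = rec X. a.a.a.X ⊢ —a→ v1
  v1 = a.a.(rec X. a.a.a.X) ⊢ —a→ v2
  v2 = a.(rec X. a.a.a.X) ⊢ —a→ v0
Bisimilarity quotient blocks:
  B0 = {u0}
  B1 = {u1}
  B2 = {u2}
  B3 = {v0, v1, v2}
u0 ∈ B0, v0 ∈ B3 → different blocks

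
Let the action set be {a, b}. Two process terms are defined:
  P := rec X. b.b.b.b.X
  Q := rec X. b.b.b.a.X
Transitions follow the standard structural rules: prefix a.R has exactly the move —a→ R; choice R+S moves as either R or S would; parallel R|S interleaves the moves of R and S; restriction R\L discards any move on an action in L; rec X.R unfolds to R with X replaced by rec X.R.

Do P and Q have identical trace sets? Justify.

LTS(P): 4 reachable states
  u0 = rec X. b.b.b.b.X ⊢ ··b··> u1
  u1 = b.b.b.(rec X. b.b.b.b.X) ⊢ ··b··> u2
  u2 = b.b.(rec X. b.b.b.b.X) ⊢ ··b··> u3
  u3 = b.(rec X. b.b.b.b.X) ⊢ ··b··> u0
LTS(Q): 4 reachable states
  v0 = rec X. b.b.b.a.X ⊢ ··b··> v1
  v1 = b.b.a.(rec X. b.b.b.a.X) ⊢ ··b··> v2
  v2 = b.a.(rec X. b.b.b.a.X) ⊢ ··b··> v3
  v3 = a.(rec X. b.b.b.a.X) ⊢ ··a··> v0
Trace ⟨bbbb⟩ through P, begin at {u0}:
  step 1 (b): {u1}
  step 2 (b): {u2}
  step 3 (b): {u3}
  step 4 (b): {u0}
  P completes σ.
Trace ⟨bbbb⟩ through Q, begin at {v0}:
  step 1 (b): {v1}
  step 2 (b): {v2}
  step 3 (b): {v3}
  step 4 (b): ∅  — Q cannot continue

traces(P) ≠ traces(Q) — witness ⟨bbbb⟩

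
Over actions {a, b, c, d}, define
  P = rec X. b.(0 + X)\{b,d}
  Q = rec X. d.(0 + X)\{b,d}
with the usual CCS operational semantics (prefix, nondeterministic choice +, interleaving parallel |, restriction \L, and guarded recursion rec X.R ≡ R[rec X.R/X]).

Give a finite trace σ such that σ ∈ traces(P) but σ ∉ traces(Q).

P's transition system — 2 states:
  s0 = rec X. b.(0 + X)\{b,d} ⊢ -b-> s1
  s1 = (0 + (rec X. b.(0 + X)\{b,d}))\{b,d} ⊢ ∅
Q's transition system — 2 states:
  t0 = rec X. d.(0 + X)\{b,d} ⊢ -d-> t1
  t1 = (0 + (rec X. d.(0 + X)\{b,d}))\{b,d} ⊢ ∅
Run σ = ⟨b⟩ on P: start {s0}
  step 1 (b): {s1}
  P completes σ.
Run σ = ⟨b⟩ on Q: start {t0}
  step 1 (b): no successor for Q

b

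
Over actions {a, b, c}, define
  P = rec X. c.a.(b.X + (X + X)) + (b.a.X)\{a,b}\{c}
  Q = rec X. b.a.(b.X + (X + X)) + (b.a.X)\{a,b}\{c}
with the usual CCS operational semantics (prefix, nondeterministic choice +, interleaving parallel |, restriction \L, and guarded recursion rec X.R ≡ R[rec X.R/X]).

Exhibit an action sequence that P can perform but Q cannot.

c

Reachable graph of P (3 states):
  p0 = rec X. c.a.(b.X + (X + X)) + (b.a.X)\{a,b}\{c} ⊢ —c→ p1
  p1 = a.(b.(rec X. c.a.(b.X + (X + X)) + (b.a.X)\{a,b}\{c}) + ((rec X. c.a.(b.X + (X + X)) + (b.a.X)\{a,b}\{c}) + (rec X. c.a.(b.X + (X + X)) + (b.a.X)\{a,b}\{c}))) ⊢ —a→ p2
  p2 = b.(rec X. c.a.(b.X + (X + X)) + (b.a.X)\{a,b}\{c}) + ((rec X. c.a.(b.X + (X + X)) + (b.a.X)\{a,b}\{c}) + (rec X. c.a.(b.X + (X + X)) + (b.a.X)\{a,b}\{c})) ⊢ —b→ p0, —c→ p1
Reachable graph of Q (3 states):
  q0 = rec X. b.a.(b.X + (X + X)) + (b.a.X)\{a,b}\{c} ⊢ —b→ q1
  q1 = a.(b.(rec X. b.a.(b.X + (X + X)) + (b.a.X)\{a,b}\{c}) + ((rec X. b.a.(b.X + (X + X)) + (b.a.X)\{a,b}\{c}) + (rec X. b.a.(b.X + (X + X)) + (b.a.X)\{a,b}\{c}))) ⊢ —a→ q2
  q2 = b.(rec X. b.a.(b.X + (X + X)) + (b.a.X)\{a,b}\{c}) + ((rec X. b.a.(b.X + (X + X)) + (b.a.X)\{a,b}\{c}) + (rec X. b.a.(b.X + (X + X)) + (b.a.X)\{a,b}\{c})) ⊢ —b→ q0, —b→ q1
Executing c from P (initial set {p0}):
  [1] c ⇒ {p1}
  — P admits the full trace.
Executing c from Q (initial set {q0}):
  [1] c ⇒ ∅ (Q stuck)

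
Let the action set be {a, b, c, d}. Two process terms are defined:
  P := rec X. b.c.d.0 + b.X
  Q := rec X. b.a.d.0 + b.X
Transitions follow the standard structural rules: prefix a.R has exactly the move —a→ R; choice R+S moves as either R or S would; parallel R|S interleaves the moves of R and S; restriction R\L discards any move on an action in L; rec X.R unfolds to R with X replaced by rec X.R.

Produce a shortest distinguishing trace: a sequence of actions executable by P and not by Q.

bc

LTS(P): 4 reachable states
  m0 = rec X. b.c.d.0 + b.X | ··b··> m0, ··b··> m1
  m1 = c.d.0 | ··c··> m2
  m2 = d.0 | ··d··> m3
  m3 = 0 | ·
LTS(Q): 4 reachable states
  n0 = rec X. b.a.d.0 + b.X | ··b··> n0, ··b··> n1
  n1 = a.d.0 | ··a··> n2
  n2 = d.0 | ··d··> n3
  n3 = 0 | ·
Trace ⟨bc⟩ through P, begin at {m0}:
  [1] b ⇒ {m0, m1}
  [2] c ⇒ {m2}
  ✓ P
Trace ⟨bc⟩ through Q, begin at {n0}:
  [1] b ⇒ {n0, n1}
  [2] c ⇒ no successor for Q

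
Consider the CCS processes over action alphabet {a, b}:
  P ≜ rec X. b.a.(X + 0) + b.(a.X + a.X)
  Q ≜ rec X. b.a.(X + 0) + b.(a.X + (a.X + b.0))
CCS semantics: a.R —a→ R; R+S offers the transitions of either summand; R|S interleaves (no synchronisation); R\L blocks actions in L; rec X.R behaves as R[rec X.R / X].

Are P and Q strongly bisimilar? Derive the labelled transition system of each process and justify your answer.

P's transition system — 4 states:
  u0 = rec X. b.a.(X + 0) + b.(a.X + a.X) | -b-> u1, -b-> u2
  u1 = a.((rec X. b.a.(X + 0) + b.(a.X + a.X)) + 0) | -a-> u3
  u2 = a.(rec X. b.a.(X + 0) + b.(a.X + a.X)) + a.(rec X. b.a.(X + 0) + b.(a.X + a.X)) | -a-> u0
  u3 = (rec X. b.a.(X + 0) + b.(a.X + a.X)) + 0 | -b-> u1, -b-> u2
Q's transition system — 5 states:
  v0 = rec X. b.a.(X + 0) + b.(a.X + (a.X + b.0)) | -b-> v1, -b-> v2
  v1 = a.((rec X. b.a.(X + 0) + b.(a.X + (a.X + b.0))) + 0) | -a-> v3
  v2 = a.(rec X. b.a.(X + 0) + b.(a.X + (a.X + b.0))) + (a.(rec X. b.a.(X + 0) + b.(a.X + (a.X + b.0))) + b.0) | -a-> v0, -b-> v4
  v3 = (rec X. b.a.(X + 0) + b.(a.X + (a.X + b.0))) + 0 | -b-> v1, -b-> v2
  v4 = 0 | stopped
Coarsest stable partition (strong bisimilarity classes):
  B0 = {u0, u3}
  B1 = {u1, u2}
  B2 = {v0, v3}
  B3 = {v2}
  B4 = {v4}
  B5 = {v1}
u0 ∈ B0, v0 ∈ B2 → different blocks

not bisimilar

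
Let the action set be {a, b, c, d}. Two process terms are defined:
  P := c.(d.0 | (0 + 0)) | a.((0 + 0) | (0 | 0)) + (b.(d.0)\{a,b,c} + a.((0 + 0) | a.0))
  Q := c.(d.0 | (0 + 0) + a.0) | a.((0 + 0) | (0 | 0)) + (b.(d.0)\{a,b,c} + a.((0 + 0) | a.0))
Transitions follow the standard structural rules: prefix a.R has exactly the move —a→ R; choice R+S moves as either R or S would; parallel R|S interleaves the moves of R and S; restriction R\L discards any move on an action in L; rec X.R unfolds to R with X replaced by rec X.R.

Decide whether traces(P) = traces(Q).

NO — witness ⟨aca⟩

LTS(P): 10 reachable states
  p0 = c.(d.0 | (0 + 0)) | a.((0 + 0) | (0 | 0)) + (b.(d.0)\{a,b,c} + a.((0 + 0) | a.0)) :: —a→ p1, —a→ p2, —b→ p3, —c→ p4
  p1 = (0 + 0) | a.0 :: —a→ p5
  p2 = c.(d.0 | (0 + 0)) | ((0 + 0) | (0 | 0)) :: —c→ p6
  p3 = (d.0)\{a,b,c} :: —d→ p7
  p4 = d.0 | (0 + 0) | a.((0 + 0) | (0 | 0)) :: —a→ p6, —d→ p8
  p5 = (0 + 0) | 0 :: ·
  p6 = d.0 | (0 + 0) | ((0 + 0) | (0 | 0)) :: —d→ p9
  p7 = 0\{a,b,c} :: ·
  p8 = 0 | (0 + 0) | a.((0 + 0) | (0 | 0)) :: —a→ p9
  p9 = 0 | (0 + 0) | ((0 + 0) | (0 | 0)) :: ·
LTS(Q): 12 reachable states
  q0 = c.(d.0 | (0 + 0) + a.0) | a.((0 + 0) | (0 | 0)) + (b.(d.0)\{a,b,c} + a.((0 + 0) | a.0)) :: —a→ q1, —a→ q2, —b→ q3, —c→ q4
  q1 = (0 + 0) | a.0 :: —a→ q5
  q2 = c.(d.0 | (0 + 0) + a.0) | ((0 + 0) | (0 | 0)) :: —c→ q6
  q3 = (d.0)\{a,b,c} :: —d→ q7
  q4 = (d.0 | (0 + 0) + a.0) | a.((0 + 0) | (0 | 0)) :: —a→ q6, —a→ q8, —d→ q9
  q5 = (0 + 0) | 0 :: ·
  q6 = (d.0 | (0 + 0) + a.0) | ((0 + 0) | (0 | 0)) :: —a→ q10, —d→ q11
  q7 = 0\{a,b,c} :: ·
  q8 = 0 | a.((0 + 0) | (0 | 0)) :: —a→ q10
  q9 = 0 | (0 + 0) | a.((0 + 0) | (0 | 0)) :: —a→ q11
  q10 = 0 | ((0 + 0) | (0 | 0)) :: ·
  q11 = 0 | (0 + 0) | ((0 + 0) | (0 | 0)) :: ·
Executing aca from Q (initial set {q0}):
  [1] a ⇒ {q1, q2}
  [2] c ⇒ {q6}
  [3] a ⇒ {q10}
  Q completes σ.
Executing aca from P (initial set {p0}):
  [1] a ⇒ {p1, p2}
  [2] c ⇒ {p6}
  [3] a ⇒ ∅  — P cannot continue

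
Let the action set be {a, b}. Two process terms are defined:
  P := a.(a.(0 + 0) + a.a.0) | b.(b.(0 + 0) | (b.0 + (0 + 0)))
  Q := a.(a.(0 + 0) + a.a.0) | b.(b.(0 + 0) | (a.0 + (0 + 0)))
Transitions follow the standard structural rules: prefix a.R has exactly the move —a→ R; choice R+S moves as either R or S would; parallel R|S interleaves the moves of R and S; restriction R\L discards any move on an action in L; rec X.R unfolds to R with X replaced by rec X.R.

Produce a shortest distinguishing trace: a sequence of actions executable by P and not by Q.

bbb

Reachable graph of P (25 states):
  m0 = a.(a.(0 + 0) + a.a.0) | b.(b.(0 + 0) | (b.0 + (0 + 0))) → —a→ m1, —b→ m2
  m1 = (a.(0 + 0) + a.a.0) | b.(b.(0 + 0) | (b.0 + (0 + 0))) → —a→ m3, —a→ m4, —b→ m5
  m2 = a.(a.(0 + 0) + a.a.0) | (b.(0 + 0) | (b.0 + (0 + 0))) → —a→ m5, —b→ m6, —b→ m7
  m3 = (0 + 0) | b.(b.(0 + 0) | (b.0 + (0 + 0))) → —b→ m8
  m4 = a.0 | b.(b.(0 + 0) | (b.0 + (0 + 0))) → —a→ m9, —b→ m10
  m5 = (a.(0 + 0) + a.a.0) | (b.(0 + 0) | (b.0 + (0 + 0))) → —a→ m10, —a→ m8, —b→ m11, —b→ m12
  m6 = a.(a.(0 + 0) + a.a.0) | ((0 + 0) | (b.0 + (0 + 0))) → —a→ m11, —b→ m13
  m7 = a.(a.(0 + 0) + a.a.0) | (b.(0 + 0) | 0) → —a→ m12, —b→ m13
  m8 = (0 + 0) | (b.(0 + 0) | (b.0 + (0 + 0))) → —b→ m14, —b→ m15
  m9 = 0 | b.(b.(0 + 0) | (b.0 + (0 + 0))) → —b→ m16
  m10 = a.0 | (b.(0 + 0) | (b.0 + (0 + 0))) → —a→ m16, —b→ m17, —b→ m18
  m11 = (a.(0 + 0) + a.a.0) | ((0 + 0) | (b.0 + (0 + 0))) → —a→ m14, —a→ m17, —b→ m19
  m12 = (a.(0 + 0) + a.a.0) | (b.(0 + 0) | 0) → —a→ m15, —a→ m18, —b→ m19
  m13 = a.(a.(0 + 0) + a.a.0) | ((0 + 0) | 0) → —a→ m19
  m14 = (0 + 0) | ((0 + 0) | (b.0 + (0 + 0))) → —b→ m20
  m15 = (0 + 0) | (b.(0 + 0) | 0) → —b→ m20
  m16 = 0 | (b.(0 + 0) | (b.0 + (0 + 0))) → —b→ m21, —b→ m22
  m17 = a.0 | ((0 + 0) | (b.0 + (0 + 0))) → —a→ m21, —b→ m23
  m18 = a.0 | (b.(0 + 0) | 0) → —a→ m22, —b→ m23
  m19 = (a.(0 + 0) + a.a.0) | ((0 + 0) | 0) → —a→ m20, —a→ m23
  m20 = (0 + 0) | ((0 + 0) | 0) → deadlocked
  m21 = 0 | ((0 + 0) | (b.0 + (0 + 0))) → —b→ m24
  m22 = 0 | (b.(0 + 0) | 0) → —b→ m24
  m23 = a.0 | ((0 + 0) | 0) → —a→ m24
  m24 = 0 | ((0 + 0) | 0) → deadlocked
Reachable graph of Q (25 states):
  n0 = a.(a.(0 + 0) + a.a.0) | b.(b.(0 + 0) | (a.0 + (0 + 0))) → —a→ n1, —b→ n2
  n1 = (a.(0 + 0) + a.a.0) | b.(b.(0 + 0) | (a.0 + (0 + 0))) → —a→ n3, —a→ n4, —b→ n5
  n2 = a.(a.(0 + 0) + a.a.0) | (b.(0 + 0) | (a.0 + (0 + 0))) → —a→ n5, —a→ n6, —b→ n7
  n3 = (0 + 0) | b.(b.(0 + 0) | (a.0 + (0 + 0))) → —b→ n8
  n4 = a.0 | b.(b.(0 + 0) | (a.0 + (0 + 0))) → —a→ n9, —b→ n10
  n5 = (a.(0 + 0) + a.a.0) | (b.(0 + 0) | (a.0 + (0 + 0))) → —a→ n10, —a→ n11, —a→ n8, —b→ n12
  n6 = a.(a.(0 + 0) + a.a.0) | (b.(0 + 0) | 0) → —a→ n11, —b→ n13
  n7 = a.(a.(0 + 0) + a.a.0) | ((0 + 0) | (a.0 + (0 + 0))) → —a→ n12, —a→ n13
  n8 = (0 + 0) | (b.(0 + 0) | (a.0 + (0 + 0))) → —a→ n14, —b→ n15
  n9 = 0 | b.(b.(0 + 0) | (a.0 + (0 + 0))) → —b→ n16
  n10 = a.0 | (b.(0 + 0) | (a.0 + (0 + 0))) → —a→ n16, —a→ n17, —b→ n18
  n11 = (a.(0 + 0) + a.a.0) | (b.(0 + 0) | 0) → —a→ n14, —a→ n17, —b→ n19
  n12 = (a.(0 + 0) + a.a.0) | ((0 + 0) | (a.0 + (0 + 0))) → —a→ n15, —a→ n18, —a→ n19
  n13 = a.(a.(0 + 0) + a.a.0) | ((0 + 0) | 0) → —a→ n19
  n14 = (0 + 0) | (b.(0 + 0) | 0) → —b→ n20
  n15 = (0 + 0) | ((0 + 0) | (a.0 + (0 + 0))) → —a→ n20
  n16 = 0 | (b.(0 + 0) | (a.0 + (0 + 0))) → —a→ n21, —b→ n22
  n17 = a.0 | (b.(0 + 0) | 0) → —a→ n21, —b→ n23
  n18 = a.0 | ((0 + 0) | (a.0 + (0 + 0))) → —a→ n22, —a→ n23
  n19 = (a.(0 + 0) + a.a.0) | ((0 + 0) | 0) → —a→ n20, —a→ n23
  n20 = (0 + 0) | ((0 + 0) | 0) → deadlocked
  n21 = 0 | (b.(0 + 0) | 0) → —b→ n24
  n22 = 0 | ((0 + 0) | (a.0 + (0 + 0))) → —a→ n24
  n23 = a.0 | ((0 + 0) | 0) → —a→ n24
  n24 = 0 | ((0 + 0) | 0) → deadlocked
Run σ = ⟨bbb⟩ on P: start {m0}
  step 1 (b): {m2}
  step 2 (b): {m6, m7}
  step 3 (b): {m13}
  ✓ P
Run σ = ⟨bbb⟩ on Q: start {n0}
  step 1 (b): {n2}
  step 2 (b): {n7}
  step 3 (b): no successor for Q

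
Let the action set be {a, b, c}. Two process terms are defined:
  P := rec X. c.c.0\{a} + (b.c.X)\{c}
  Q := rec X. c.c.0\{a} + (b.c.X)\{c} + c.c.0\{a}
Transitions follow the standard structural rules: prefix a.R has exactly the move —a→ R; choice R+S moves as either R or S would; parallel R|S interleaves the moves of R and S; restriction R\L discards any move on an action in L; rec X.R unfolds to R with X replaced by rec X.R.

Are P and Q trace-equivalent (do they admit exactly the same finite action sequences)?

P's transition system — 4 states:
  m0 = rec X. c.c.0\{a} + (b.c.X)\{c} :: —b→ m1, —c→ m2
  m1 = (c.(rec X. c.c.0\{a} + (b.c.X)\{c}))\{c} :: (no moves)
  m2 = c.0\{a} :: —c→ m3
  m3 = 0\{a} :: (no moves)
Q's transition system — 4 states:
  n0 = rec X. c.c.0\{a} + (b.c.X)\{c} + c.c.0\{a} :: —b→ n1, —c→ n2
  n1 = (c.(rec X. c.c.0\{a} + (b.c.X)\{c} + c.c.0\{a}))\{c} :: (no moves)
  n2 = c.0\{a} :: —c→ n3
  n3 = 0\{a} :: (no moves)
Bisimilarity quotient blocks:
  B0 = {m0, n0}
  B1 = {m2, n2}
  B2 = {m1, m3, n1, n3}
m0 ∈ B0, n0 ∈ B0 → same block
Bisimilar ⇒ trace-equivalent.

YES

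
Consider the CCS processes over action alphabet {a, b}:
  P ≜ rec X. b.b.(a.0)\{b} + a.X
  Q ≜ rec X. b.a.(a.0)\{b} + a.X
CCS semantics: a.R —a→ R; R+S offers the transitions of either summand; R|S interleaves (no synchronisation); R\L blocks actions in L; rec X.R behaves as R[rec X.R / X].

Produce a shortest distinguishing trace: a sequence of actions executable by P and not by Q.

P's transition system — 4 states:
  s0 = rec X. b.b.(a.0)\{b} + a.X ⊢ --a--▸ s0, --b--▸ s1
  s1 = b.(a.0)\{b} ⊢ --b--▸ s2
  s2 = (a.0)\{b} ⊢ --a--▸ s3
  s3 = 0\{b} ⊢ deadlocked
Q's transition system — 4 states:
  t0 = rec X. b.a.(a.0)\{b} + a.X ⊢ --a--▸ t0, --b--▸ t1
  t1 = a.(a.0)\{b} ⊢ --a--▸ t2
  t2 = (a.0)\{b} ⊢ --a--▸ t3
  t3 = 0\{b} ⊢ deadlocked
Run σ = ⟨bb⟩ on P: start {s0}
  after b @ step 1: {s1}
  after b @ step 2: {s2}
  — P admits the full trace.
Run σ = ⟨bb⟩ on Q: start {t0}
  after b @ step 1: {t1}
  after b @ step 2: ∅  — Q cannot continue

bb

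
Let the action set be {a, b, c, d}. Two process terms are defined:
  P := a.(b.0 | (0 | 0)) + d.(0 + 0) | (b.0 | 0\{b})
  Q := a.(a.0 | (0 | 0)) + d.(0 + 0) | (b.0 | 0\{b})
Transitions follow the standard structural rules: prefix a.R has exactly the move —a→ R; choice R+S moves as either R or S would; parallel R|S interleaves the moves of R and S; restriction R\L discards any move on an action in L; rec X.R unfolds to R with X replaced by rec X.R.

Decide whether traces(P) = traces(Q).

NO — witness ⟨ab⟩

LTS(P): 6 reachable states
  s0 = a.(b.0 | (0 | 0)) + d.(0 + 0) | (b.0 | 0\{b}) has moves ··a··> s1, ··b··> s2, ··d··> s3
  s1 = b.0 | (0 | 0) has moves ··b··> s4
  s2 = d.(0 + 0) | (0 | 0\{b}) has moves ··d··> s5
  s3 = (0 + 0) | (b.0 | 0\{b}) has moves ··b··> s5
  s4 = 0 | (0 | 0) has moves ∅
  s5 = (0 + 0) | (0 | 0\{b}) has moves ∅
LTS(Q): 6 reachable states
  t0 = a.(a.0 | (0 | 0)) + d.(0 + 0) | (b.0 | 0\{b}) has moves ··a··> t1, ··b··> t2, ··d··> t3
  t1 = a.0 | (0 | 0) has moves ··a··> t4
  t2 = d.(0 + 0) | (0 | 0\{b}) has moves ··d··> t5
  t3 = (0 + 0) | (b.0 | 0\{b}) has moves ··b··> t5
  t4 = 0 | (0 | 0) has moves ∅
  t5 = (0 + 0) | (0 | 0\{b}) has moves ∅
Executing ab from P (initial set {s0}):
  after a @ step 1: {s1}
  after b @ step 2: {s4}
  P completes σ.
Executing ab from Q (initial set {t0}):
  after a @ step 1: {t1}
  after b @ step 2: no successor for Q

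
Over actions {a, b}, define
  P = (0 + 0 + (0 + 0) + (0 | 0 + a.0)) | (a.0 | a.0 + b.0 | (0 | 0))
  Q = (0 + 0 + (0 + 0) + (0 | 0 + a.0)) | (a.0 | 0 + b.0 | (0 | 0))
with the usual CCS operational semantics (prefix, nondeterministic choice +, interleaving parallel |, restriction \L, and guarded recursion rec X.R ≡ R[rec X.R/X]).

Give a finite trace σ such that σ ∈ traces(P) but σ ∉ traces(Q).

LTS(P): 10 reachable states
  u0 = (0 + 0 + (0 + 0) + (0 | 0 + a.0)) | (a.0 | a.0 + b.0 | (0 | 0)) has moves ··a··> u1, ··a··> u2, ··a··> u3, ··b··> u4
  u1 = (0 + 0 + (0 + 0) + (0 | 0 + a.0)) | (0 | a.0) has moves ··a··> u5, ··a··> u6
  u2 = (0 + 0 + (0 + 0) + (0 | 0 + a.0)) | (a.0 | 0) has moves ··a··> u5, ··a··> u7
  u3 = 0 | (a.0 | a.0 + b.0 | (0 | 0)) has moves ··a··> u6, ··a··> u7, ··b··> u8
  u4 = (0 + 0 + (0 + 0) + (0 | 0 + a.0)) | (0 | (0 | 0)) has moves ··a··> u8
  u5 = (0 + 0 + (0 + 0) + (0 | 0 + a.0)) | (0 | 0) has moves ··a··> u9
  u6 = 0 | (0 | a.0) has moves ··a··> u9
  u7 = 0 | (a.0 | 0) has moves ··a··> u9
  u8 = 0 | (0 | (0 | 0)) has moves stopped
  u9 = 0 | (0 | 0) has moves stopped
LTS(Q): 6 reachable states
  v0 = (0 + 0 + (0 + 0) + (0 | 0 + a.0)) | (a.0 | 0 + b.0 | (0 | 0)) has moves ··a··> v1, ··a··> v2, ··b··> v3
  v1 = (0 + 0 + (0 + 0) + (0 | 0 + a.0)) | (0 | 0) has moves ··a··> v4
  v2 = 0 | (a.0 | 0 + b.0 | (0 | 0)) has moves ··a··> v4, ··b··> v5
  v3 = (0 + 0 + (0 + 0) + (0 | 0 + a.0)) | (0 | (0 | 0)) has moves ··a··> v5
  v4 = 0 | (0 | 0) has moves stopped
  v5 = 0 | (0 | (0 | 0)) has moves stopped
Executing aaa from P (initial set {u0}):
  [1] a ⇒ {u1, u2, u3}
  [2] a ⇒ {u5, u6, u7}
  [3] a ⇒ {u9}
  ✓ P
Executing aaa from Q (initial set {v0}):
  [1] a ⇒ {v1, v2}
  [2] a ⇒ {v4}
  [3] a ⇒ no successor for Q

aaa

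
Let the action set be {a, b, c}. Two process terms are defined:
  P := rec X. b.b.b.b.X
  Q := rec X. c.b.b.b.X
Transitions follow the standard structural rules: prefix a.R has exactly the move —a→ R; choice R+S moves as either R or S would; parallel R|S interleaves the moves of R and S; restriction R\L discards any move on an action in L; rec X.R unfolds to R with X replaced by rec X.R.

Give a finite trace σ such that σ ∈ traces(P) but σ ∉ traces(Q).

LTS(P): 4 reachable states
  p0 = rec X. b.b.b.b.X :: ··b··> p1
  p1 = b.b.b.(rec X. b.b.b.b.X) :: ··b··> p2
  p2 = b.b.(rec X. b.b.b.b.X) :: ··b··> p3
  p3 = b.(rec X. b.b.b.b.X) :: ··b··> p0
LTS(Q): 4 reachable states
  q0 = rec X. c.b.b.b.X :: ··c··> q1
  q1 = b.b.b.(rec X. c.b.b.b.X) :: ··b··> q2
  q2 = b.b.(rec X. c.b.b.b.X) :: ··b··> q3
  q3 = b.(rec X. c.b.b.b.X) :: ··b··> q0
Executing b from P (initial set {p0}):
  step 1 (b): {p1}
  P completes σ.
Executing b from Q (initial set {q0}):
  step 1 (b): ∅ (Q stuck)

b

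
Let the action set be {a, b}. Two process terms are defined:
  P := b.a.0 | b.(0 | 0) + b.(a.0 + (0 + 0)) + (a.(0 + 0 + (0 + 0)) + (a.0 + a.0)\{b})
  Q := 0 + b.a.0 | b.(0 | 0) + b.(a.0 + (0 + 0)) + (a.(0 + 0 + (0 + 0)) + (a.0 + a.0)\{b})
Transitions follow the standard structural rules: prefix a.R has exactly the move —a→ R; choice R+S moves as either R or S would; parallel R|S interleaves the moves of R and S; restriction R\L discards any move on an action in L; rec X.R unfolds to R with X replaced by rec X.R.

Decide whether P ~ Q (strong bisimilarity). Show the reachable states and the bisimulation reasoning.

P ~ Q

P's transition system — 10 states:
  m0 = b.a.0 | b.(0 | 0) + b.(a.0 + (0 + 0)) + (a.(0 + 0 + (0 + 0)) + (a.0 + a.0)\{b}) :: =a=> m1, =a=> m2, =b=> m3, =b=> m4, =b=> m5
  m1 = 0 + 0 + (0 + 0) :: stopped
  m2 = 0\{b} :: stopped
  m3 = a.0 + (0 + 0) :: =a=> m6
  m4 = a.0 | b.(0 | 0) :: =a=> m7, =b=> m8
  m5 = b.a.0 | (0 | 0) :: =b=> m8
  m6 = 0 :: stopped
  m7 = 0 | b.(0 | 0) :: =b=> m9
  m8 = a.0 | (0 | 0) :: =a=> m9
  m9 = 0 | (0 | 0) :: stopped
Q's transition system — 10 states:
  n0 = 0 + b.a.0 | b.(0 | 0) + b.(a.0 + (0 + 0)) + (a.(0 + 0 + (0 + 0)) + (a.0 + a.0)\{b}) :: =a=> n1, =a=> n2, =b=> n3, =b=> n4, =b=> n5
  n1 = 0 + 0 + (0 + 0) :: stopped
  n2 = 0\{b} :: stopped
  n3 = a.0 + (0 + 0) :: =a=> n6
  n4 = a.0 | b.(0 | 0) :: =a=> n7, =b=> n8
  n5 = b.a.0 | (0 | 0) :: =b=> n8
  n6 = 0 :: stopped
  n7 = 0 | b.(0 | 0) :: =b=> n9
  n8 = a.0 | (0 | 0) :: =a=> n9
  n9 = 0 | (0 | 0) :: stopped
Bisimilarity quotient blocks:
  B0 = {m0, n0}
  B1 = {m5, n5}
  B2 = {m3, m8, n3, n8}
  B3 = {m1, m2, m6, m9, n1, n2, n6, n9}
  B4 = {m4, n4}
  B5 = {m7, n7}
m0 ∈ B0, n0 ∈ B0 → same block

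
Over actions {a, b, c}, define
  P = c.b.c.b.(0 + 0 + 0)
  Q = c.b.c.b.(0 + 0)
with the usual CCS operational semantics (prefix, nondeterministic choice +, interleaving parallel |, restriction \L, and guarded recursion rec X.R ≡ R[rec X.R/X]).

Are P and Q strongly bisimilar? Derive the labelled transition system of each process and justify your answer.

LTS(P): 5 reachable states
  p0 = c.b.c.b.(0 + 0 + 0) → --c--▸ p1
  p1 = b.c.b.(0 + 0 + 0) → --b--▸ p2
  p2 = c.b.(0 + 0 + 0) → --c--▸ p3
  p3 = b.(0 + 0 + 0) → --b--▸ p4
  p4 = 0 + 0 + 0 → ∅
LTS(Q): 5 reachable states
  q0 = c.b.c.b.(0 + 0) → --c--▸ q1
  q1 = b.c.b.(0 + 0) → --b--▸ q2
  q2 = c.b.(0 + 0) → --c--▸ q3
  q3 = b.(0 + 0) → --b--▸ q4
  q4 = 0 + 0 → ∅
Bisimilarity quotient blocks:
  B0 = {p0, q0}
  B1 = {p1, q1}
  B2 = {p2, q2}
  B3 = {p3, q3}
  B4 = {p4, q4}
p0 ∈ B0, q0 ∈ B0 → same block

bisimilar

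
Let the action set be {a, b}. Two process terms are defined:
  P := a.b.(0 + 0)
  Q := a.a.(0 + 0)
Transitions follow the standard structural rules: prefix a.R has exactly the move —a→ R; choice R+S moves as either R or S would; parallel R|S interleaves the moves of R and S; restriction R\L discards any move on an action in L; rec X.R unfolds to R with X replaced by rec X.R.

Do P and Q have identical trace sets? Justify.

LTS(P): 3 reachable states
  u0 = a.b.(0 + 0) → -a-> u1
  u1 = b.(0 + 0) → -b-> u2
  u2 = 0 + 0 → ·
LTS(Q): 3 reachable states
  v0 = a.a.(0 + 0) → -a-> v1
  v1 = a.(0 + 0) → -a-> v2
  v2 = 0 + 0 → ·
Executing ab from P (initial set {u0}):
  step 1 (a): {u1}
  step 2 (b): {u2}
  ✓ P
Executing ab from Q (initial set {v0}):
  step 1 (a): {v1}
  step 2 (b): no successor for Q

traces(P) ≠ traces(Q) — witness ⟨ab⟩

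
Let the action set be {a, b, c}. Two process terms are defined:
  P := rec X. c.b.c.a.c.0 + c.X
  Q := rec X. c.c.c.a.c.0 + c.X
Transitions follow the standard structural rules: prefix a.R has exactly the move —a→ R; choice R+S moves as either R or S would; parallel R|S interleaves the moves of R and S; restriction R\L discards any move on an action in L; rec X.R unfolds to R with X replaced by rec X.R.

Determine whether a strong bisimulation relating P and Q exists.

P ≁ Q

Reachable graph of P (6 states):
  u0 = rec X. c.b.c.a.c.0 + c.X :: ··c··> u0, ··c··> u1
  u1 = b.c.a.c.0 :: ··b··> u2
  u2 = c.a.c.0 :: ··c··> u3
  u3 = a.c.0 :: ··a··> u4
  u4 = c.0 :: ··c··> u5
  u5 = 0 :: (no moves)
Reachable graph of Q (6 states):
  v0 = rec X. c.c.c.a.c.0 + c.X :: ··c··> v0, ··c··> v1
  v1 = c.c.a.c.0 :: ··c··> v2
  v2 = c.a.c.0 :: ··c··> v3
  v3 = a.c.0 :: ··a··> v4
  v4 = c.0 :: ··c··> v5
  v5 = 0 :: (no moves)
Coarsest stable partition (strong bisimilarity classes):
  B0 = {u0}
  B1 = {u1}
  B2 = {u2, v2}
  B3 = {u3, v3}
  B4 = {u4, v4}
  B5 = {u5, v5}
  B6 = {v0}
  B7 = {v1}
u0 ∈ B0, v0 ∈ B6 → different blocks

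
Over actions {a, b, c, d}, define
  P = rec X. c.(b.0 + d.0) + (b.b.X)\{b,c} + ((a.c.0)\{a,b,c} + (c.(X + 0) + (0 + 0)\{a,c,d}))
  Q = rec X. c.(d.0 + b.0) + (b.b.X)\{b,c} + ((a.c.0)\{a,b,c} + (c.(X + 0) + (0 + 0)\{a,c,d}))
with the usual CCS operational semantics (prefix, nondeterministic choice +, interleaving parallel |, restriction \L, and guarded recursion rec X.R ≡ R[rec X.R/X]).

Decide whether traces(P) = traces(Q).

trace-equivalent

LTS(P): 4 reachable states
  m0 = rec X. c.(b.0 + d.0) + (b.b.X)\{b,c} + ((a.c.0)\{a,b,c} + (c.(X + 0) + (0 + 0)\{a,c,d})) | -c-> m1, -c-> m2
  m1 = (rec X. c.(b.0 + d.0) + (b.b.X)\{b,c} + ((a.c.0)\{a,b,c} + (c.(X + 0) + (0 + 0)\{a,c,d}))) + 0 | -c-> m1, -c-> m2
  m2 = b.0 + d.0 | -b-> m3, -d-> m3
  m3 = 0 | ·
LTS(Q): 4 reachable states
  n0 = rec X. c.(d.0 + b.0) + (b.b.X)\{b,c} + ((a.c.0)\{a,b,c} + (c.(X + 0) + (0 + 0)\{a,c,d})) | -c-> n1, -c-> n2
  n1 = (rec X. c.(d.0 + b.0) + (b.b.X)\{b,c} + ((a.c.0)\{a,b,c} + (c.(X + 0) + (0 + 0)\{a,c,d}))) + 0 | -c-> n1, -c-> n2
  n2 = d.0 + b.0 | -b-> n3, -d-> n3
  n3 = 0 | ·
Bisimilarity quotient blocks:
  B0 = {m0, m1, n0, n1}
  B1 = {m2, n2}
  B2 = {m3, n3}
m0 ∈ B0, n0 ∈ B0 → same block
Bisimilar ⇒ trace-equivalent.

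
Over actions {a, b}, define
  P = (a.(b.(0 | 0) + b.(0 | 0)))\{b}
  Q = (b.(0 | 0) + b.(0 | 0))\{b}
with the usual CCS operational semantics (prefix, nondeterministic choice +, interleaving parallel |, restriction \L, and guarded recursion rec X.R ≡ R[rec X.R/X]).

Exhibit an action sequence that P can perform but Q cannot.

a

P's transition system — 2 states:
  u0 = (a.(b.(0 | 0) + b.(0 | 0)))\{b} :: --a--▸ u1
  u1 = (b.(0 | 0) + b.(0 | 0))\{b} :: deadlocked
Q's transition system — 1 states:
  v0 = (b.(0 | 0) + b.(0 | 0))\{b} :: deadlocked
Run σ = ⟨a⟩ on P: start {u0}
  [1] a ⇒ {u1}
  ✓ P
Run σ = ⟨a⟩ on Q: start {v0}
  [1] a ⇒ ∅  — Q cannot continue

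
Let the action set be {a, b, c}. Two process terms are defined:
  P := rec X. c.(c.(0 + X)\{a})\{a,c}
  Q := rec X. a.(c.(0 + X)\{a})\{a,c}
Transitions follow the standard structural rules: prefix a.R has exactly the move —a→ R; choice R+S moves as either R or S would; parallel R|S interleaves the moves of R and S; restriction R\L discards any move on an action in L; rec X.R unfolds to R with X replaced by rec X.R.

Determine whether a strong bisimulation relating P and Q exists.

P's transition system — 2 states:
  u0 = rec X. c.(c.(0 + X)\{a})\{a,c} :: ··c··> u1
  u1 = (c.(0 + (rec X. c.(c.(0 + X)\{a})\{a,c}))\{a})\{a,c} :: deadlocked
Q's transition system — 2 states:
  v0 = rec X. a.(c.(0 + X)\{a})\{a,c} :: ··a··> v1
  v1 = (c.(0 + (rec X. a.(c.(0 + X)\{a})\{a,c}))\{a})\{a,c} :: deadlocked
Coarsest stable partition (strong bisimilarity classes):
  B0 = {u0}
  B1 = {u1, v1}
  B2 = {v0}
u0 ∈ B0, v0 ∈ B2 → different blocks

not bisimilar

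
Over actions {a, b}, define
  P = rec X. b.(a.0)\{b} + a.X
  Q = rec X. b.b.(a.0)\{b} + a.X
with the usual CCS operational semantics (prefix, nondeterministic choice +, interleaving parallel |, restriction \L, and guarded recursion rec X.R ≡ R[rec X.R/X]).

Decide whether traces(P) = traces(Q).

LTS(P): 3 reachable states
  u0 = rec X. b.(a.0)\{b} + a.X → =a=> u0, =b=> u1
  u1 = (a.0)\{b} → =a=> u2
  u2 = 0\{b} → ∅
LTS(Q): 4 reachable states
  v0 = rec X. b.b.(a.0)\{b} + a.X → =a=> v0, =b=> v1
  v1 = b.(a.0)\{b} → =b=> v2
  v2 = (a.0)\{b} → =a=> v3
  v3 = 0\{b} → ∅
Executing ba from P (initial set {u0}):
  [1] b ⇒ {u1}
  [2] a ⇒ {u2}
  P completes σ.
Executing ba from Q (initial set {v0}):
  [1] b ⇒ {v1}
  [2] a ⇒ no successor for Q

trace-distinct — witness ⟨ba⟩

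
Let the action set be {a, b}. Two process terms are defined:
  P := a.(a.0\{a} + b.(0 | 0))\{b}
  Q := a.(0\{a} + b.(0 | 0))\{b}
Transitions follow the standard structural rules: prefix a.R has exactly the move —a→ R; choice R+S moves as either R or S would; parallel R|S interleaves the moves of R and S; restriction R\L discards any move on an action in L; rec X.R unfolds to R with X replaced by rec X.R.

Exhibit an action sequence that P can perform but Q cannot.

aa

Reachable graph of P (3 states):
  s0 = a.(a.0\{a} + b.(0 | 0))\{b} has moves --a--▸ s1
  s1 = (a.0\{a} + b.(0 | 0))\{b} has moves --a--▸ s2
  s2 = 0\{a}\{b} has moves (no moves)
Reachable graph of Q (2 states):
  t0 = a.(0\{a} + b.(0 | 0))\{b} has moves --a--▸ t1
  t1 = (0\{a} + b.(0 | 0))\{b} has moves (no moves)
Executing aa from P (initial set {s0}):
  [1] a ⇒ {s1}
  [2] a ⇒ {s2}
  P completes σ.
Executing aa from Q (initial set {t0}):
  [1] a ⇒ {t1}
  [2] a ⇒ ∅ (Q stuck)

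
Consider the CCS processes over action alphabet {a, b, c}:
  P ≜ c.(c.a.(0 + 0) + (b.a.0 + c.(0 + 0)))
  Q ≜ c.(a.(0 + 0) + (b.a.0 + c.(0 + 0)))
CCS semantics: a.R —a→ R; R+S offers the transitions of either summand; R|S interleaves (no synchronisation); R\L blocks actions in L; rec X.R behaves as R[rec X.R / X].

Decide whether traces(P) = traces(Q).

Reachable graph of P (6 states):
  m0 = c.(c.a.(0 + 0) + (b.a.0 + c.(0 + 0))) :: -c-> m1
  m1 = c.a.(0 + 0) + (b.a.0 + c.(0 + 0)) :: -b-> m2, -c-> m3, -c-> m4
  m2 = a.0 :: -a-> m5
  m3 = 0 + 0 :: ·
  m4 = a.(0 + 0) :: -a-> m3
  m5 = 0 :: ·
Reachable graph of Q (5 states):
  n0 = c.(a.(0 + 0) + (b.a.0 + c.(0 + 0))) :: -c-> n1
  n1 = a.(0 + 0) + (b.a.0 + c.(0 + 0)) :: -a-> n2, -b-> n3, -c-> n2
  n2 = 0 + 0 :: ·
  n3 = a.0 :: -a-> n4
  n4 = 0 :: ·
Run σ = ⟨cca⟩ on P: start {m0}
  [1] c ⇒ {m1}
  [2] c ⇒ {m3, m4}
  [3] a ⇒ {m3}
  — P admits the full trace.
Run σ = ⟨cca⟩ on Q: start {n0}
  [1] c ⇒ {n1}
  [2] c ⇒ {n2}
  [3] a ⇒ ∅  — Q cannot continue

traces(P) ≠ traces(Q) — witness ⟨cca⟩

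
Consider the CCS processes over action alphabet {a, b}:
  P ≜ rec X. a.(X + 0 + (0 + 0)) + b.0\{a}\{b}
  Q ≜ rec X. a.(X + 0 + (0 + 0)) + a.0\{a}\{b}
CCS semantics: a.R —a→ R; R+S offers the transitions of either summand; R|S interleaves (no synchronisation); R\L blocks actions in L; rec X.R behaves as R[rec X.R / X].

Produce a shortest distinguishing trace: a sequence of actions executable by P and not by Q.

b

LTS(P): 3 reachable states
  p0 = rec X. a.(X + 0 + (0 + 0)) + b.0\{a}\{b} ⊢ =a=> p1, =b=> p2
  p1 = (rec X. a.(X + 0 + (0 + 0)) + b.0\{a}\{b}) + 0 + (0 + 0) ⊢ =a=> p1, =b=> p2
  p2 = 0\{a}\{b} ⊢ deadlocked
LTS(Q): 3 reachable states
  q0 = rec X. a.(X + 0 + (0 + 0)) + a.0\{a}\{b} ⊢ =a=> q1, =a=> q2
  q1 = (rec X. a.(X + 0 + (0 + 0)) + a.0\{a}\{b}) + 0 + (0 + 0) ⊢ =a=> q1, =a=> q2
  q2 = 0\{a}\{b} ⊢ deadlocked
Run σ = ⟨b⟩ on P: start {p0}
  step 1 (b): {p2}
  ✓ P
Run σ = ⟨b⟩ on Q: start {q0}
  step 1 (b): ∅ (Q stuck)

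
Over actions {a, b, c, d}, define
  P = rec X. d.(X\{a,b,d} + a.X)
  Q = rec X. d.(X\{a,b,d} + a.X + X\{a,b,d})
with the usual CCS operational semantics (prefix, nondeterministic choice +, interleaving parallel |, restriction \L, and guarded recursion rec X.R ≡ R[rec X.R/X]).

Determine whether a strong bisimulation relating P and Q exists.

LTS(P): 2 reachable states
  m0 = rec X. d.(X\{a,b,d} + a.X) has moves --d--▸ m1
  m1 = (rec X. d.(X\{a,b,d} + a.X))\{a,b,d} + a.(rec X. d.(X\{a,b,d} + a.X)) has moves --a--▸ m0
LTS(Q): 2 reachable states
  n0 = rec X. d.(X\{a,b,d} + a.X + X\{a,b,d}) has moves --d--▸ n1
  n1 = (rec X. d.(X\{a,b,d} + a.X + X\{a,b,d}))\{a,b,d} + a.(rec X. d.(X\{a,b,d} + a.X + X\{a,b,d})) + (rec X. d.(X\{a,b,d} + a.X + X\{a,b,d}))\{a,b,d} has moves --a--▸ n0
Coarsest stable partition (strong bisimilarity classes):
  B0 = {m0, n0}
  B1 = {m1, n1}
m0 ∈ B0, n0 ∈ B0 → same block

bisimilar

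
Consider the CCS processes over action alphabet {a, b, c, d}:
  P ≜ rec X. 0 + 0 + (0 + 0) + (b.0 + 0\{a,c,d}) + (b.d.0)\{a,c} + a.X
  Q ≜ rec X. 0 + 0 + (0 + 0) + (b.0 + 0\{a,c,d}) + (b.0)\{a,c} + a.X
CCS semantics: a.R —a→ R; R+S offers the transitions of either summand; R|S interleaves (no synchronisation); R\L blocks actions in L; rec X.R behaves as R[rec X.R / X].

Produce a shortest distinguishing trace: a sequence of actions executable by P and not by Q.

P's transition system — 4 states:
  m0 = rec X. 0 + 0 + (0 + 0) + (b.0 + 0\{a,c,d}) + (b.d.0)\{a,c} + a.X has moves -a-> m0, -b-> m1, -b-> m2
  m1 = (d.0)\{a,c} has moves -d-> m3
  m2 = 0 has moves ·
  m3 = 0\{a,c} has moves ·
Q's transition system — 3 states:
  n0 = rec X. 0 + 0 + (0 + 0) + (b.0 + 0\{a,c,d}) + (b.0)\{a,c} + a.X has moves -a-> n0, -b-> n1, -b-> n2
  n1 = 0 has moves ·
  n2 = 0\{a,c} has moves ·
Executing bd from P (initial set {m0}):
  after b @ step 1: {m1, m2}
  after d @ step 2: {m3}
  P completes σ.
Executing bd from Q (initial set {n0}):
  after b @ step 1: {n1, n2}
  after d @ step 2: ∅  — Q cannot continue

bd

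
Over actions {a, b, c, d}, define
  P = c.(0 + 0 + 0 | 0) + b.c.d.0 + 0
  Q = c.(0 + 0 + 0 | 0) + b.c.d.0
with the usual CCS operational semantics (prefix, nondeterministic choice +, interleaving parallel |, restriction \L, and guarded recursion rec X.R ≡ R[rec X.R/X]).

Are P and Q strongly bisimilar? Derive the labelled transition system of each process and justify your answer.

bisimilar

LTS(P): 5 reachable states
  p0 = c.(0 + 0 + 0 | 0) + b.c.d.0 + 0 | ··b··> p1, ··c··> p2
  p1 = c.d.0 | ··c··> p3
  p2 = 0 + 0 + 0 | 0 | ·
  p3 = d.0 | ··d··> p4
  p4 = 0 | ·
LTS(Q): 5 reachable states
  q0 = c.(0 + 0 + 0 | 0) + b.c.d.0 | ··b··> q1, ··c··> q2
  q1 = c.d.0 | ··c··> q3
  q2 = 0 + 0 + 0 | 0 | ·
  q3 = d.0 | ··d··> q4
  q4 = 0 | ·
Partition-refinement fixed point:
  B0 = {p0, q0}
  B1 = {p2, p4, q2, q4}
  B2 = {p1, q1}
  B3 = {p3, q3}
p0 ∈ B0, q0 ∈ B0 → same block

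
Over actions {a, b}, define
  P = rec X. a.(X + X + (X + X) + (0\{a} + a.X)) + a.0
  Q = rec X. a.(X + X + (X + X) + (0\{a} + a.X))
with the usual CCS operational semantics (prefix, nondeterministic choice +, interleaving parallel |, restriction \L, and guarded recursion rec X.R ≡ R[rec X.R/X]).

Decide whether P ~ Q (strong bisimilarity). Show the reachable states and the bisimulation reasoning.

P's transition system — 3 states:
  p0 = rec X. a.(X + X + (X + X) + (0\{a} + a.X)) + a.0 :: --a--▸ p1, --a--▸ p2
  p1 = (rec X. a.(X + X + (X + X) + (0\{a} + a.X)) + a.0) + (rec X. a.(X + X + (X + X) + (0\{a} + a.X)) + a.0) + ((rec X. a.(X + X + (X + X) + (0\{a} + a.X)) + a.0) + (rec X. a.(X + X + (X + X) + (0\{a} + a.X)) + a.0)) + (0\{a} + a.(rec X. a.(X + X + (X + X) + (0\{a} + a.X)) + a.0)) :: --a--▸ p0, --a--▸ p1, --a--▸ p2
  p2 = 0 :: ·
Q's transition system — 2 states:
  q0 = rec X. a.(X + X + (X + X) + (0\{a} + a.X)) :: --a--▸ q1
  q1 = (rec X. a.(X + X + (X + X) + (0\{a} + a.X))) + (rec X. a.(X + X + (X + X) + (0\{a} + a.X))) + ((rec X. a.(X + X + (X + X) + (0\{a} + a.X))) + (rec X. a.(X + X + (X + X) + (0\{a} + a.X)))) + (0\{a} + a.(rec X. a.(X + X + (X + X) + (0\{a} + a.X)))) :: --a--▸ q0, --a--▸ q1
Coarsest stable partition (strong bisimilarity classes):
  B0 = {p0, p1}
  B1 = {p2}
  B2 = {q0, q1}
p0 ∈ B0, q0 ∈ B2 → different blocks

P ≁ Q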